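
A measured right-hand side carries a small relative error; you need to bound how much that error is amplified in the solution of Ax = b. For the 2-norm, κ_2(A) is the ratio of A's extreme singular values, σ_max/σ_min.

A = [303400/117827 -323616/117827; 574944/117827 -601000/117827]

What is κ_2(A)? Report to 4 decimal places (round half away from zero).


M = AᵀA = [1462325824/48038761 -1535385600/48038761; -1535385600/48038761 1612208704/48038761]. tr(M)=3655808/57121, det(M)=4096/57121
eigenvalues of AᵀA: λ = (tr ± √(tr²−4·det))/2 = 64, 64/57121
κ = σ_max/σ_min = 8/(8/239) = 239.0000

239.0000


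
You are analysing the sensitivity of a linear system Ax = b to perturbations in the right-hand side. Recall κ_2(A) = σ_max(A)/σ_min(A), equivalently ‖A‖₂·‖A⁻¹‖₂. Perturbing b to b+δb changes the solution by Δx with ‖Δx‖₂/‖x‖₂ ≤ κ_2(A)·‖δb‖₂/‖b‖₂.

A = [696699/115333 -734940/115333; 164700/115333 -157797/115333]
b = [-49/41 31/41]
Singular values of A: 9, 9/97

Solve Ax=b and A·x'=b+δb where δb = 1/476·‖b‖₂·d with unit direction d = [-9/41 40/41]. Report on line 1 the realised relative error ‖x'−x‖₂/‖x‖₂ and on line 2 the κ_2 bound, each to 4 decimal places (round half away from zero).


0.0030
0.2038

from the listed singular values, σ₁ = 9, σ_n = 9/97
κ_2(A) = 9 / (9/97) = 97.0000
worst-case relative error ≤ 97.0000 × 1/476 = 0.2038
solve Ax = b  →  x = [7.7280 7.5134]
‖b‖ = 1.4142, ‖x‖ = 10.7784
δb = ε·‖b‖·d = [-0.0007 0.0029]; solving A·Δx = δb gives ‖Δx‖ = 0.0320
realised ‖Δx‖/‖x‖ = 0.0030
realised/bound (from unrounded values) ≈ 0.0146


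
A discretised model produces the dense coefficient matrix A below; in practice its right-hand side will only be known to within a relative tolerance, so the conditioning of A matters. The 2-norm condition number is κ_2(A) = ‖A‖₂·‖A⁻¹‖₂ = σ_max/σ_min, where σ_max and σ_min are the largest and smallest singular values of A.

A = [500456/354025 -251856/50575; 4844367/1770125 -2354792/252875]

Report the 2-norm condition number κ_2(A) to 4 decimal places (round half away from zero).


260.3125

form AᵀA = [102869539201/10842015625 -50375597976/1548859375; -50375597976/1548859375 24674157376/221265625] with trace 2099045201/17347225 and determinant 3748096/17347225
λ_max, λ_min = (2099045201/17347225 ± √4405730679582596001/300926215200625)/2 = 121, 30976/17347225
κ_2(A) = √(λ_max/λ_min) = √(121 / (30976/17347225)) = 260.3125


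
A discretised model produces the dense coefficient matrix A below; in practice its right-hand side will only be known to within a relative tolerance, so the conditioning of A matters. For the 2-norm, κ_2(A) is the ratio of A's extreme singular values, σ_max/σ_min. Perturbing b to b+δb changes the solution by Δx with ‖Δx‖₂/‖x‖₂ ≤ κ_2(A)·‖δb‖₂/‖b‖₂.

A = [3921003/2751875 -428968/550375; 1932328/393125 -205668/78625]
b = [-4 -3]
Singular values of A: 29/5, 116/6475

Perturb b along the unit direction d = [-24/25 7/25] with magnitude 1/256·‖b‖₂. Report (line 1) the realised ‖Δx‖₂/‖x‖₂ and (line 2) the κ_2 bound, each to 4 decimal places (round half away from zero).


σ_max = 29/5, σ_min = 116/6475
κ_2(A) = (29/5) / (116/6475) = 323.7500
worst-case relative error ≤ 323.7500 × 1/256 = 1.2646
solve Ax = b  →  x = [78.1947 148.0806]
2-norm of b is 5.0000; of x, 167.4583
Δx = A⁻¹·δb where δb = 1/256·5.0000·d; ‖Δx‖ = 1.0902
relative error = 0.0065
realised/bound (from unrounded values) ≈ 0.0051

0.0065
1.2646


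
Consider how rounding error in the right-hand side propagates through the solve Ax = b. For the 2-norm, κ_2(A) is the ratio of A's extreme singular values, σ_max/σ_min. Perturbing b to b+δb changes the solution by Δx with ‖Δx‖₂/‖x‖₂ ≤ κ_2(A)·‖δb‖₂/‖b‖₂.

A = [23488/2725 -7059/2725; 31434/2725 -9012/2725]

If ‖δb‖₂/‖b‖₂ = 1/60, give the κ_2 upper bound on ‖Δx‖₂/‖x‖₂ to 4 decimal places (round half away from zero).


AᵀA = [2463652/11881 -718536/11881; -718536/11881 209673/11881]; tr = 2673325/11881, det = 22500/11881
solving λ² − 2673325/11881·λ + 22500/11881 = 0 gives λ = 225, 100/11881
κ = σ_max/σ_min = 15/(10/109) = 163.5000
worst-case relative error ≤ 163.5000 × 1/60 = 2.7250

2.7250


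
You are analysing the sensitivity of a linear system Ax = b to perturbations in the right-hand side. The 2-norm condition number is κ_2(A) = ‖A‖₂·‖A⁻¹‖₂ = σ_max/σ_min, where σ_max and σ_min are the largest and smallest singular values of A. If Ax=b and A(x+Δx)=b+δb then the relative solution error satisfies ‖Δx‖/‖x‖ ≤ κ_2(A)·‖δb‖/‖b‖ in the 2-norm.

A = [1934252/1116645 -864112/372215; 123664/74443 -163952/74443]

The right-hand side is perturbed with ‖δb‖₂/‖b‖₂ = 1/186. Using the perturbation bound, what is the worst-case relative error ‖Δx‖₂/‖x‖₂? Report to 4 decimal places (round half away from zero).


2.0702

M = AᵀA = [8540080144/1482635025 -3795520064/494211675; -3795520064/494211675 1686915584/164737225]. tr(M)=948892816/59305401, det(M)=102400/59305401
λ_max, λ_min = (948892816/59305401 ± √900373284764160256/3517130587770801)/2 = 16, 6400/59305401
κ = σ_max/σ_min = 4/(80/7701) = 385.0500
worst-case relative error ≤ 385.0500 × 1/186 = 2.0702


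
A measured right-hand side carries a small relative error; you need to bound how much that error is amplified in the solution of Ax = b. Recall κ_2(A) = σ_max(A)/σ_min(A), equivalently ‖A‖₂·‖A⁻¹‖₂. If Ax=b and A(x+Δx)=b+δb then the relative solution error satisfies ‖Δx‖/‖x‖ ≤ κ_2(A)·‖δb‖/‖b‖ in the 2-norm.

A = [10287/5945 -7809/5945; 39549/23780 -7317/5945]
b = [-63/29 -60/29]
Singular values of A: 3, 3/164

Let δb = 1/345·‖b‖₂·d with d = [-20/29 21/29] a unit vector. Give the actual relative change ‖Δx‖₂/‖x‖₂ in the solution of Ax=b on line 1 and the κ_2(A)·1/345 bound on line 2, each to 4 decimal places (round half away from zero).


σ_max = 3, σ_min = 3/164
κ_2(A) = 3 / (3/164) = 164.0000
bound on ‖Δx‖/‖x‖: κ·ε = 164.0000·1/345 = 0.4754
solve Ax = b  →  x = [-0.8000 0.6000]
‖b‖₂ = 3.0000 and ‖x‖₂ = 1.0000
Δx = A⁻¹·δb where δb = 1/345·3.0000·d; ‖Δx‖ = 0.4754
dividing the unrounded norms, ‖Δx‖/‖x‖ = 0.4754
realised/bound = 1 exactly: the bound is attained for this b and d

0.4754
0.4754


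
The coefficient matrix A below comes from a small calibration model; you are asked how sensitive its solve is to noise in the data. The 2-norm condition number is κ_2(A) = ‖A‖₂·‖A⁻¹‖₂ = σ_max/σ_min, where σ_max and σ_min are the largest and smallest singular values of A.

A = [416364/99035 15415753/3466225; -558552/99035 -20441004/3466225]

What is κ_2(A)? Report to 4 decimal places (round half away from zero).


358.5750

M = AᵀA = [19413572688/392317249 713437129932/13731103715; 713437129932/13731103715 26219203403401/480588630025]. tr(M)=59454018961/571449025, det(M)=48108096/571449025
char-poly roots: 2601/25 and 18496/22857961
so κ_2 = √((2601/25) / (18496/22857961)) = 358.5750


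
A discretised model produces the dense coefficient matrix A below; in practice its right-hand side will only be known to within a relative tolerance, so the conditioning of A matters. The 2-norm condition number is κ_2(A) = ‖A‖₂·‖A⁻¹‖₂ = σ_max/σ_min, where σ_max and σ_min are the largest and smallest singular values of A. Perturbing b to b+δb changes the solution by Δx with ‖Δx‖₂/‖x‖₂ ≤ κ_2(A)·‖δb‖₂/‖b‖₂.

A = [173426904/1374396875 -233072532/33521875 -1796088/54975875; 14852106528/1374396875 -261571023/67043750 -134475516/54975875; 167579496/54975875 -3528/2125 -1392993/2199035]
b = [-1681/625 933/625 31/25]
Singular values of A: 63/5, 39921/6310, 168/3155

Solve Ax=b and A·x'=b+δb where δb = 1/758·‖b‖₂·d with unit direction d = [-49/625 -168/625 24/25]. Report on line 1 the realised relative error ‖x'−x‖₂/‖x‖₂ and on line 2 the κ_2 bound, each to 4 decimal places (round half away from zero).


from the listed singular values, σ₁ = 63/5, σ_n = 168/3155
κ = σ_max/σ_min = (63/5)/(168/3155) = 236.6250
perturbation bound = 236.6250·1/758 = 0.3122
solve Ax = b  →  x = [4.4084 0.3811 18.2574]
‖b‖ = 3.3166, ‖x‖ = 18.7859
Δx = A⁻¹·δb where δb = 1/758·3.3166·d; ‖Δx‖ = 0.0822
realised ‖Δx‖/‖x‖ = 0.0044
tightness: 0.0044 against a bound of 0.3122 (unrounded ratio ≈ 0.0140)

0.0044
0.3122


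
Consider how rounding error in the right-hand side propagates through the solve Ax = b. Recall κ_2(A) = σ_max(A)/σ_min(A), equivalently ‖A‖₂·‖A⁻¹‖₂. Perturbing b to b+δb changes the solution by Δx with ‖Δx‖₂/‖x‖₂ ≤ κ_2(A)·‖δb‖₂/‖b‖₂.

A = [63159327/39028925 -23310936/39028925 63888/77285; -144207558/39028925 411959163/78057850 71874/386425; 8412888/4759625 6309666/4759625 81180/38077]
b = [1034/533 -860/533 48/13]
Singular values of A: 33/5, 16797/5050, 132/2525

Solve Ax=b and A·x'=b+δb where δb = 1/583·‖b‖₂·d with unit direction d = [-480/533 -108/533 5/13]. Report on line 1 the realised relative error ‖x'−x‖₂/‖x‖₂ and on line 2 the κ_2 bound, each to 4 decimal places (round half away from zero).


0.1183
0.2166

from the listed singular values, σ₁ = 33/5, σ_n = 132/2525
condition number: (33/5) ÷ (132/2525) = 126.2500
bound on ‖Δx‖/‖x‖: κ·ε = 126.2500·1/583 = 0.2166
solve Ax = b  →  x = [0.8785 0.2801 0.8294]
‖b‖₂ = 4.4721 and ‖x‖₂ = 1.2402
δb = ε·‖b‖·d = [-0.0069 -0.0016 0.0030]; solving A·Δx = δb gives ‖Δx‖ = 0.1467
realised ‖Δx‖/‖x‖ = 0.1183
realised/bound (from unrounded values) ≈ 0.5464


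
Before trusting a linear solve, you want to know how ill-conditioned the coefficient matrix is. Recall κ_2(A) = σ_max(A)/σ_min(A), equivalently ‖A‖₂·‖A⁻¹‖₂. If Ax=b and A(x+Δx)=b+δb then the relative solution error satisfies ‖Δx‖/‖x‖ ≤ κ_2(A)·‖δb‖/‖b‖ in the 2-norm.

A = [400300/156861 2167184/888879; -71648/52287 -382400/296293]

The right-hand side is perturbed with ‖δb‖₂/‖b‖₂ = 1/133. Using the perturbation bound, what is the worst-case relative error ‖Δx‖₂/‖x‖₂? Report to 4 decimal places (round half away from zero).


2.5418

AᵀA = [206441013136/24605373321 65535736000/8201791107; 65535736000/8201791107 20805378304/2733930369]; tr = 468120592/29257281, det = 65536/29257281
solving λ² − 468120592/29257281·λ + 65536/29257281 = 0 gives λ = 16, 4096/29257281
κ = σ_max/σ_min = 4/(64/5409) = 338.0625
worst-case relative error ≤ 338.0625 × 1/133 = 2.5418


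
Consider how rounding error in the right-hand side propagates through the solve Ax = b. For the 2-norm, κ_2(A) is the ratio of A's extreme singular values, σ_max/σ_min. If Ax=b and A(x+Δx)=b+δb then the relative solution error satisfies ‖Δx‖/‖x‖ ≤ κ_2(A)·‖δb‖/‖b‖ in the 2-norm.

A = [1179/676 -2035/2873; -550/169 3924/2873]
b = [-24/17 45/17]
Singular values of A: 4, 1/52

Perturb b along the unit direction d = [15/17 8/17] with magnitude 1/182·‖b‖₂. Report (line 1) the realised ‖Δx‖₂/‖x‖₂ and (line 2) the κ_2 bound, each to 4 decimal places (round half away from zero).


largest singular value 4, smallest 1/52
condition number: 4 ÷ (1/52) = 208.0000
κ_2(A)·‖δb‖/‖b‖ = 1.1429
solve Ax = b  →  x = [-0.6923 0.2885]
2-norm of b is 3.0000; of x, 0.7500
Δx = A⁻¹·δb where δb = 1/182·3.0000·d; ‖Δx‖ = 0.8571
dividing the unrounded norms, ‖Δx‖/‖x‖ = 1.1429
so the bound is sharp here: realised error equals the bound

1.1429
1.1429


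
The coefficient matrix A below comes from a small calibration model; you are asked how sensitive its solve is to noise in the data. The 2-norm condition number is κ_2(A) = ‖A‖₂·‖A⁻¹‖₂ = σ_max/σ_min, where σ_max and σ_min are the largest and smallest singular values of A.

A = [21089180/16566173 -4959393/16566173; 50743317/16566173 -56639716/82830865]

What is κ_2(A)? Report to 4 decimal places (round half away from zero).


248.6480

form AᵀA = [17867678894881/1623894011041 -20100797172288/8119470055205; -20100797172288/8119470055205 22620987584449/40597350276025] with trace 279186769754/24150714025 and determinant 2088025/966028561
char-poly roots: 289/25 and 180625/966028561
κ_2(A) = √(λ_max/λ_min) = √((289/25) / (180625/966028561)) = 248.6480


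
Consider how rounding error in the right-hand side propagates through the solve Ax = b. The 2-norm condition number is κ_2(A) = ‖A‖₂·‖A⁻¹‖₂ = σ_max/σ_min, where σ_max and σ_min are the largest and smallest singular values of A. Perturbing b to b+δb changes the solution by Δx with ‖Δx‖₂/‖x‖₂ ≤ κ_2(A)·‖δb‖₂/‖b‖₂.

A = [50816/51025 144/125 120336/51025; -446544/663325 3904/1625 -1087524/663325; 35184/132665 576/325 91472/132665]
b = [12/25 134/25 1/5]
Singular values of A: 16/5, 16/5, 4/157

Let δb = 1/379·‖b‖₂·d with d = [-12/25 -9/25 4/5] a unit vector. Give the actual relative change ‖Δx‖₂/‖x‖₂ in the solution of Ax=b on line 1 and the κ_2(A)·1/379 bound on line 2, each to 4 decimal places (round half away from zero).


0.0071
0.3314

from the listed singular values, σ₁ = 16/5, σ_n = 4/157
κ = σ_max/σ_min = (16/5)/(4/157) = 125.6000
worst-case relative error ≤ 125.6000 × 1/379 = 0.3314
solve Ax = b  →  x = [72.1564 1.3462 -30.9246]
‖b‖ = 5.3852, ‖x‖ = 78.5155
with δb = [-0.0068 -0.0051 0.0114], A·Δx = δb → ‖Δx‖ = 0.5577
dividing the unrounded norms, ‖Δx‖/‖x‖ = 0.0071
so the bound overstates the realised error by a factor of ≈ 46.6559 (computed from the unrounded values)


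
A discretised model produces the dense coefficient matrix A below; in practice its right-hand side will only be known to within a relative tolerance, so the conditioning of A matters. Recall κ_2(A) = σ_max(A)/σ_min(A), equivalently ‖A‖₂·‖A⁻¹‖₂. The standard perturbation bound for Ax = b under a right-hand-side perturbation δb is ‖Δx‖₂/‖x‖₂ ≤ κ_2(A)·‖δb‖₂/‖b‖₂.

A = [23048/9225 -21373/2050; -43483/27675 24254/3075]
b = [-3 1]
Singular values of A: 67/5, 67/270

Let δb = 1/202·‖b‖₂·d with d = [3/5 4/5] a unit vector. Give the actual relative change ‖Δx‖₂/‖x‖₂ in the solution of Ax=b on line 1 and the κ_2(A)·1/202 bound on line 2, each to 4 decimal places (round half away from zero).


σ_max = 67/5, σ_min = 67/270
condition number: (67/5) ÷ (67/270) = 54.0000
κ_2(A)·‖δb‖/‖b‖ = 0.2673
solve Ax = b  →  x = [-3.9807 -0.6662]
2-norm of b is 3.1623; of x, 4.0361
Δx = A⁻¹·δb where δb = 1/202·3.1623·d; ‖Δx‖ = 0.0631
dividing the unrounded norms, ‖Δx‖/‖x‖ = 0.0156
realised/bound (from unrounded values) ≈ 0.0585

0.0156
0.2673


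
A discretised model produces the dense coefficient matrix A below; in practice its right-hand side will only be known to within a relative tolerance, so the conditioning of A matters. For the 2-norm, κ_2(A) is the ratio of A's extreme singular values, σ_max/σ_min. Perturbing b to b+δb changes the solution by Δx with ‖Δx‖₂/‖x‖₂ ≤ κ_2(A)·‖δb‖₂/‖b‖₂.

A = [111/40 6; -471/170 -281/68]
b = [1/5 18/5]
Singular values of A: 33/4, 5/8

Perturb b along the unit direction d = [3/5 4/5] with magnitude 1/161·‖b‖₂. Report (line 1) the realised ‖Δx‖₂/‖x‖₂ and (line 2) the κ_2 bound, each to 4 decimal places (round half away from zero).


0.0075
0.0820

largest singular value 33/4, smallest 5/8
condition number: (33/4) ÷ (5/8) = 13.2000
worst-case relative error ≤ 13.2000 × 1/161 = 0.0820
solve Ax = b  →  x = [-4.3494 2.0449]
‖b‖₂ = 3.6056 and ‖x‖₂ = 4.8061
re-solving with b+δb shifts x by Δx of norm 0.0358
dividing the unrounded norms, ‖Δx‖/‖x‖ = 0.0075
realised/bound (from unrounded values) ≈ 0.0909


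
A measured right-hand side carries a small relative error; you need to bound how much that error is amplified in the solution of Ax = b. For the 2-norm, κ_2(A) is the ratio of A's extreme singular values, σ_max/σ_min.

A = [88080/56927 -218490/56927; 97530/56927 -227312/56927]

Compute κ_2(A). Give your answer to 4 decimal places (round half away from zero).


90.6000

AᵀA = [20535300/3853369 -49244160/3853369; -49244160/3853369 118202884/3853369]; tr = 820936/22801, det = 3600/22801
λ_max, λ_min = (820936/22801 ± √673607581696/519885601)/2 = 36, 100/22801
κ = σ_max/σ_min = 6/(10/151) = 90.6000


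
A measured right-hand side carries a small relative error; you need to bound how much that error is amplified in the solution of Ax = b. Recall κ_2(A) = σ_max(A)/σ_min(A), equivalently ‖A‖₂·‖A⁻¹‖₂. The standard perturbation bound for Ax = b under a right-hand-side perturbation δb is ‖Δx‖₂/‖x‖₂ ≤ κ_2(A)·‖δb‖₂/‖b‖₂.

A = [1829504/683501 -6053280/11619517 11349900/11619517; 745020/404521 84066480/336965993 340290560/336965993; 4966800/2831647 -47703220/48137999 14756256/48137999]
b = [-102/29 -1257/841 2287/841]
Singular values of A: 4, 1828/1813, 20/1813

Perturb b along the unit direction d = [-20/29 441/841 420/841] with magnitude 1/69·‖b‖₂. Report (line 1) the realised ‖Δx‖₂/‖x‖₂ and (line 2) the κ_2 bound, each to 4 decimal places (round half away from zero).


from the listed singular values, σ₁ = 4, σ_n = 20/1813
condition number: 4 ÷ (20/1813) = 362.6000
bound on ‖Δx‖/‖x‖: κ·ε = 362.6000·1/69 = 5.2551
solve Ax = b  →  x = [-105.0577 -120.6670 219.9279]
‖b‖₂ = 4.6904 and ‖x‖₂ = 271.9667
Δx = A⁻¹·δb where δb = 1/69·4.6904·d; ‖Δx‖ = 6.1621
relative error = 0.0227
realised/bound (from unrounded values) ≈ 0.0043

0.0227
5.2551


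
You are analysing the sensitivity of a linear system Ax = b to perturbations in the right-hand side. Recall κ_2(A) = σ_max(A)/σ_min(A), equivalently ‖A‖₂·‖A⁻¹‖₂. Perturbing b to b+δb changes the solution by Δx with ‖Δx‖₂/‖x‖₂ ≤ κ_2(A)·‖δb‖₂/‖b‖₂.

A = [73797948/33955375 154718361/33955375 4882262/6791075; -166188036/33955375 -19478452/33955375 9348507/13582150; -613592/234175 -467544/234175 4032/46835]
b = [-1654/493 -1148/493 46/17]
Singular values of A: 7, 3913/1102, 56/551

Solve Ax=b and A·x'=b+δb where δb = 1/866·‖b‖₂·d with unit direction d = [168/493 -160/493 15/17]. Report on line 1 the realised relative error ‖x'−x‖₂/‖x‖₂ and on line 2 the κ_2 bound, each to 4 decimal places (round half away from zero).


from the listed singular values, σ₁ = 7, σ_n = 56/551
condition number: 7 ÷ (56/551) = 68.8750
κ_2(A)·‖δb‖/‖b‖ = 0.0795
solve Ax = b  →  x = [3.7263 -5.4446 18.5760]
‖b‖₂ = 4.8990 and ‖x‖₂ = 19.7129
Δx = A⁻¹·δb where δb = 1/866·4.8990·d; ‖Δx‖ = 0.0557
dividing the unrounded norms, ‖Δx‖/‖x‖ = 0.0028
tightness: 0.0028 against a bound of 0.0795 (unrounded ratio ≈ 0.0355)

0.0028
0.0795


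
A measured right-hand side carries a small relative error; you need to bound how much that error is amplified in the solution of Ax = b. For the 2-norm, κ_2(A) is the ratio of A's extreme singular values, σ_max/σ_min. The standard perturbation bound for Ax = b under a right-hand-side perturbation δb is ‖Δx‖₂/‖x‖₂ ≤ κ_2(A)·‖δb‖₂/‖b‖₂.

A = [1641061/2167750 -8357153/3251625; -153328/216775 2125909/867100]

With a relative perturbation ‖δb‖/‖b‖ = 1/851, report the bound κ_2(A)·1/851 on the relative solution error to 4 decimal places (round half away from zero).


M = AᵀA = [5997656081/5587562500 -30842032613/8381343750; -30842032613/8381343750 2537880074209/201152250000]. tr(M)=4406073109/321843600, det(M)=1874161/1287374400
eigenvalues of AᵀA: λ = (tr ± √(tr²−4·det))/2 = 1369/100, 1369/12873744
σ_max=√(1369/100)=(37/10), σ_min=√(1369/12873744)=(37/3588) → κ = 358.8000
bound on ‖Δx‖/‖x‖: κ·ε = 358.8000·1/851 = 0.4216

0.4216


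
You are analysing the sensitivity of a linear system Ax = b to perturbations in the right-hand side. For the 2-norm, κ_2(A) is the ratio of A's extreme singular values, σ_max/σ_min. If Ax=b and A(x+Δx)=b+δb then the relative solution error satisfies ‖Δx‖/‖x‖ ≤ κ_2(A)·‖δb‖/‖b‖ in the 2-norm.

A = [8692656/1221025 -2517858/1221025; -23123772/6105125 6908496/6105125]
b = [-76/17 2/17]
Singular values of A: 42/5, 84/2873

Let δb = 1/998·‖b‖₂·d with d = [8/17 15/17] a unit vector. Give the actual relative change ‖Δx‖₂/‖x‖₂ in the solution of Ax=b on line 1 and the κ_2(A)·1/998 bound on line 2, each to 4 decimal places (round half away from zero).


from the listed singular values, σ₁ = 42/5, σ_n = 84/2873
condition number: (42/5) ÷ (84/2873) = 287.3000
worst-case relative error ≤ 287.3000 × 1/998 = 0.2879
solve Ax = b  →  x = [-19.6105 -65.5352]
‖b‖₂ = 4.4721 and ‖x‖₂ = 68.4064
re-solving with b+δb shifts x by Δx of norm 0.1533
realised ‖Δx‖/‖x‖ = 0.0022
realised/bound (from unrounded values) ≈ 0.0078

0.0022
0.2879


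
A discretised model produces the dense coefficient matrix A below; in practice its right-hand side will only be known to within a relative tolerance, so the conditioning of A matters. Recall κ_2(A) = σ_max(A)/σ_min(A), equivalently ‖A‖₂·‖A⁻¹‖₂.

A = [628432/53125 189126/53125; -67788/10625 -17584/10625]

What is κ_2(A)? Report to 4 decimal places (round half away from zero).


62.5000

form AᵀA = [1764038416/9765625 514368288/9765625; 514368288/9765625 150514084/9765625] with trace 3063284/15625 and determinant 153664/15625
λ_max, λ_min = (3063284/15625 ± √9374104864656/244140625)/2 = 196, 784/15625
σ_max=√196=14, σ_min=√(784/15625)=(28/125) → κ = 62.5000


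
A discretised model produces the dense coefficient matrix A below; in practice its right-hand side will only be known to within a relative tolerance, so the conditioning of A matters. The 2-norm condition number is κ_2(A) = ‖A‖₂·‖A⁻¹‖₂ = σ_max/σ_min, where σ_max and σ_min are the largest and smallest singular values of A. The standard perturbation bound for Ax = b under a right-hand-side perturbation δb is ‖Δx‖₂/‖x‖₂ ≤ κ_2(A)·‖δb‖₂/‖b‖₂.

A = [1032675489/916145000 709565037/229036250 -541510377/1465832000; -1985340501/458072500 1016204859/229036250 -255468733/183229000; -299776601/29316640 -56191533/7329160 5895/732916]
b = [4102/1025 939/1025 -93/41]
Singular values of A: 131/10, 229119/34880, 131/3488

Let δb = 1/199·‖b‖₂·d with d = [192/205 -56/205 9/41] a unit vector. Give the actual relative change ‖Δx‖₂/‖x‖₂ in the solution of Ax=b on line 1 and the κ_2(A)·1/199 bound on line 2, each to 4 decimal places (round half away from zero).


σ_max = 131/10, σ_min = 131/3488
condition number: (131/10) ÷ (131/3488) = 348.8000
κ_2(A)·‖δb‖/‖b‖ = 1.7528
solve Ax = b  →  x = [-10.5155 14.4024 77.8628]
‖b‖ = 4.6904, ‖x‖ = 79.8788
δb = ε·‖b‖·d = [0.0221 -0.0064 0.0052]; solving A·Δx = δb gives ‖Δx‖ = 0.6276
relative error = 0.0079
so the bound overstates the realised error by a factor of ≈ 223.0958 (computed from the unrounded values)

0.0079
1.7528


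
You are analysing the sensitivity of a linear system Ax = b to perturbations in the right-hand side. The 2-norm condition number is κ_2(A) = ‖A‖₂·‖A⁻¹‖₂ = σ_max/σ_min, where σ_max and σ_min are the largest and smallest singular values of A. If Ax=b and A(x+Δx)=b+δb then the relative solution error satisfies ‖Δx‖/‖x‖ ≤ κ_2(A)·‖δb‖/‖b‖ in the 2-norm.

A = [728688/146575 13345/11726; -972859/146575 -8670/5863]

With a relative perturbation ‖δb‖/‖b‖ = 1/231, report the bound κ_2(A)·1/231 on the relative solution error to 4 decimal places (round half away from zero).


1.5476

M = AᵀA = [59097633409/859369225 2659371642/171873845; 2659371642/171873845 478764625/137499076]. tr(M)=147745181/2044900, det(M)=83521/2044900
char-poly roots: 289/4 and 289/511225
σ_max=√(289/4)=(17/2), σ_min=√(289/511225)=(17/715) → κ = 357.5000
κ_2(A)·‖δb‖/‖b‖ = 1.5476


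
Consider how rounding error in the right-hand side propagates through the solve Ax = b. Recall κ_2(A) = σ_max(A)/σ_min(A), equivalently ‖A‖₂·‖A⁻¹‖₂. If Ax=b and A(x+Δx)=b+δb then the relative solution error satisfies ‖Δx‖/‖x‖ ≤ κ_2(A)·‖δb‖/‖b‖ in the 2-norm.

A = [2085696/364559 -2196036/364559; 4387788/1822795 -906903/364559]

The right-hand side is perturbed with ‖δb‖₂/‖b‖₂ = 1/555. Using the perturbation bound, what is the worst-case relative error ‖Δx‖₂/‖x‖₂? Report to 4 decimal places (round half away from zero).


form AᵀA = [757431234576/19660246225 -159056897076/3932049245; -159056897076/3932049245 33402645945/786409849] with trace 1893575961/23377225 and determinant 1679616/23377225
λ_max, λ_min = (1893575961/23377225 ± √3585472861032491121/546494648700625)/2 = 81, 20736/23377225
so κ_2 = √(81 / (20736/23377225)) = 302.1875
perturbation bound = 302.1875·1/555 = 0.5445

0.5445


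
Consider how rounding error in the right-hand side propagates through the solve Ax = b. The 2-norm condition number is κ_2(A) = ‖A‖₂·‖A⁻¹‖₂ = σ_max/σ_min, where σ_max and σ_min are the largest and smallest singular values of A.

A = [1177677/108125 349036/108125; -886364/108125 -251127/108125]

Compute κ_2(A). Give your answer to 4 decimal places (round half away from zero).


M = AᵀA = [86902570273/467640625 25345664064/467640625; 25345664064/467640625 7395635977/467640625]. tr(M)=30175426/149645, det(M)=25411681/18705625
char-poly roots: 5041/25 and 5041/748225
σ_max=√(5041/25)=(71/5), σ_min=√(5041/748225)=(71/865) → κ = 173.0000

173.0000


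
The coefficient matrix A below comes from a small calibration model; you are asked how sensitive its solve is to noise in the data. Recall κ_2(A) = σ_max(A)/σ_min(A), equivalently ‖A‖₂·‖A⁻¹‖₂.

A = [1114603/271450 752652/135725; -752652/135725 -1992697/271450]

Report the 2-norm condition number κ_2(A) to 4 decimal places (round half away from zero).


217.1600

AᵀA = [140331199201/2947404100 46774311192/736851025; 46774311192/736851025 249471258649/2947404100]; tr = 7796049157/58948082, det = 174900625/471584656
solving λ² − 7796049157/58948082·λ + 174900625/471584656 = 0 gives λ = 529/4, 330625/117896164
so κ_2 = √((529/4) / (330625/117896164)) = 217.1600


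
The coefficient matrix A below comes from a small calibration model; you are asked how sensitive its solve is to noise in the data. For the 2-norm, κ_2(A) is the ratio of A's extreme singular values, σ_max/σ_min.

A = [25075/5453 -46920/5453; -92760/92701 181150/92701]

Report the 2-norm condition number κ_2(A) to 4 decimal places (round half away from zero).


AᵀA = [113215225/5112121 -212265000/5112121; -212265000/5112121 398004100/5112121]; tr = 1768925/17689, det = 2500/17689
char-poly roots: 100 and 25/17689
κ = σ_max/σ_min = 10/(5/133) = 266.0000

266.0000


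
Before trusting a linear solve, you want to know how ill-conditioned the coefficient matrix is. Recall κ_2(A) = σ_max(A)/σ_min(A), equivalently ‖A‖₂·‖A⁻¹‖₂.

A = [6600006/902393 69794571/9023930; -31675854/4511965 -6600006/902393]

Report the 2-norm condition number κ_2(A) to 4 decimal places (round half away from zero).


AᵀA = [2487944954376/24206692225 522453174957/4841338445; 522453174957/4841338445 10971807444801/96826768900]; tr = 4975882821/23026580, det = 466948881/719580625
eigenvalues of AᵀA: λ = (tr ± √(tr²−4·det))/2 = 21609/100, 86436/28783225
κ = σ_max/σ_min = (147/10)/(294/5365) = 268.2500

268.2500


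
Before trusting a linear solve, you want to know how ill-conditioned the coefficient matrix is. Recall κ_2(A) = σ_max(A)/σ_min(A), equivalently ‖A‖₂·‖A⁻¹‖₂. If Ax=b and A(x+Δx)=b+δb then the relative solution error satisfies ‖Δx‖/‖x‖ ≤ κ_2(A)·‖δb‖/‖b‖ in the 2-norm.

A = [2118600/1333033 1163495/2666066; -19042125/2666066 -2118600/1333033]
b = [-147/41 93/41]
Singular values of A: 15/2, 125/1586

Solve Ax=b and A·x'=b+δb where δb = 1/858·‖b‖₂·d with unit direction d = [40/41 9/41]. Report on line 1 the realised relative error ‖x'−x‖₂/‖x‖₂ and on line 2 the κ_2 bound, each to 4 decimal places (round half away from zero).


from the listed singular values, σ₁ = 15/2, σ_n = 125/1586
κ_2(A) = (15/2) / (125/1586) = 95.1600
worst-case relative error ≤ 95.1600 × 1/858 = 0.1109
solve Ax = b  →  x = [7.9653 -37.2234]
‖b‖ = 4.2426, ‖x‖ = 38.0661
with δb = [0.0048 0.0011], A·Δx = δb → ‖Δx‖ = 0.0627
dividing the unrounded norms, ‖Δx‖/‖x‖ = 0.0016
so the bound overstates the realised error by a factor of ≈ 67.2920 (computed from the unrounded values)

0.0016
0.1109


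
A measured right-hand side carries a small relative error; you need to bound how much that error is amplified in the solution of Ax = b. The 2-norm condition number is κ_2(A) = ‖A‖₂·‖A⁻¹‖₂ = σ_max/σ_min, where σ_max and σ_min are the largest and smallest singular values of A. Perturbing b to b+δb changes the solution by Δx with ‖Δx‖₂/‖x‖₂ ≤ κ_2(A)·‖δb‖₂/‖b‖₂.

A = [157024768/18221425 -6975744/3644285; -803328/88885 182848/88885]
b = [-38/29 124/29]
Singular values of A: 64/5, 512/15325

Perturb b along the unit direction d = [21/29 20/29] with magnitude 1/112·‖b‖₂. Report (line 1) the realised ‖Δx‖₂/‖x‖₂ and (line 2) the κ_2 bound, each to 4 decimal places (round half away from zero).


0.0200
3.4208

from the listed singular values, σ₁ = 64/5, σ_n = 512/15325
κ = σ_max/σ_min = (64/5)/(512/15325) = 383.1250
perturbation bound = 383.1250·1/112 = 3.4208
solve Ax = b  →  x = [12.8358 58.4718]
‖b‖₂ = 4.4721 and ‖x‖₂ = 59.8641
Δx = A⁻¹·δb where δb = 1/112·4.4721·d; ‖Δx‖ = 1.1952
relative error = 0.0200
realised/bound (from unrounded values) ≈ 0.0058


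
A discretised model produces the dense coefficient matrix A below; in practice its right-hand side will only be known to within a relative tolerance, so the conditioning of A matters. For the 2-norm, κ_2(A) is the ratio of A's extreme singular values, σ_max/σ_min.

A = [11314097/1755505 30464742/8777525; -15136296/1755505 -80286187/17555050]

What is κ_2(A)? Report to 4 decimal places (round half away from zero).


330.4480

form AᵀA = [14284649901001/123271912201 38091951665586/616359561005; 38091951665586/616359561005 406330953740209/12327191220100] with trace 6348774892181/42654640900 and determinant 346146025/1706185636
solving λ² − 6348774892181/42654640900·λ + 346146025/1706185636 = 0 gives λ = 3721/25, 2325625/1706185636
κ_2(A) = √(λ_max/λ_min) = √((3721/25) / (2325625/1706185636)) = 330.4480


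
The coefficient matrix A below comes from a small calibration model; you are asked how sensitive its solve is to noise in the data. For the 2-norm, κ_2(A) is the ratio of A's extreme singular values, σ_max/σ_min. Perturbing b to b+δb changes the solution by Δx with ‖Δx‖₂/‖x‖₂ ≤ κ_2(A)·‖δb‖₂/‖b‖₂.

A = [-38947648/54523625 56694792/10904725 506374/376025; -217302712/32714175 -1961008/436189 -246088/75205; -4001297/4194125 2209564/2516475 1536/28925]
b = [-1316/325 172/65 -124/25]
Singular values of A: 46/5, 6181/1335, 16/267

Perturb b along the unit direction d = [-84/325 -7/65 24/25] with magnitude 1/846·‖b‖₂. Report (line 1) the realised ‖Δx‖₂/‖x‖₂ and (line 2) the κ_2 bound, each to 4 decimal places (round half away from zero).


0.0020
0.1815

σ_max = 46/5, σ_min = 16/267
condition number: (46/5) ÷ (16/267) = 153.5250
κ_2(A)·‖δb‖/‖b‖ = 0.1815
solve Ax = b  →  x = [18.0544 17.7044 -61.7826]
‖b‖ = 6.9282, ‖x‖ = 66.7570
re-solving with b+δb shifts x by Δx of norm 0.1367
relative error = 0.0020
tightness: 0.0020 against a bound of 0.1815 (unrounded ratio ≈ 0.0113)


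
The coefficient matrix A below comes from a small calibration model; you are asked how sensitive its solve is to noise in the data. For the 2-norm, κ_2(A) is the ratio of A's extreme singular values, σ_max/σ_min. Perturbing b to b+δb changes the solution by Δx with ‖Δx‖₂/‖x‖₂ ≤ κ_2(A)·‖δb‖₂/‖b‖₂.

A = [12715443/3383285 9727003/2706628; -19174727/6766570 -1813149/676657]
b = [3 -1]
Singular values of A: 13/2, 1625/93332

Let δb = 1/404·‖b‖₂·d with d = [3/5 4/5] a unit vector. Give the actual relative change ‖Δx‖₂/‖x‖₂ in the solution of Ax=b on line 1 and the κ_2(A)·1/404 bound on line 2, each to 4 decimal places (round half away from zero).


σ_max = 13/2, σ_min = 1625/93332
κ_2(A) = (13/2) / (1625/93332) = 373.3280
bound on ‖Δx‖/‖x‖: κ·ε = 373.3280·1/404 = 0.9241
solve Ax = b  →  x = [-39.2762 41.9092]
‖b‖₂ = 3.1623 and ‖x‖₂ = 57.4369
with δb = [0.0047 0.0063], A·Δx = δb → ‖Δx‖ = 0.4496
dividing the unrounded norms, ‖Δx‖/‖x‖ = 0.0078
tightness: 0.0078 against a bound of 0.9241 (unrounded ratio ≈ 0.0085)

0.0078
0.9241


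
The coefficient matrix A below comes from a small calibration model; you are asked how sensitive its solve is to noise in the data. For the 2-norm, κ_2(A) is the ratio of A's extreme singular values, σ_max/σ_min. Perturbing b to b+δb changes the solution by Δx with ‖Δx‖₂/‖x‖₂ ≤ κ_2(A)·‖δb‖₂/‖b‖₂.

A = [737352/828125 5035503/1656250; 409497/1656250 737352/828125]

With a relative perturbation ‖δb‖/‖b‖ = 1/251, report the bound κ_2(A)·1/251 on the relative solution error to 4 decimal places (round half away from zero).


AᵀA = [3747903489/4389062500 3211905312/1097265625; 3211905312/1097265625 44049667761/4389062500]; tr = 38238057/3511250, det = 1185921/702250000
λ_max, λ_min = (38238057/3511250 ± √365516430458256/3082219140625)/2 = 1089/100, 1089/7022500
σ_max=√(1089/100)=(33/10), σ_min=√(1089/7022500)=(33/2650) → κ = 265.0000
perturbation bound = 265.0000·1/251 = 1.0558

1.0558


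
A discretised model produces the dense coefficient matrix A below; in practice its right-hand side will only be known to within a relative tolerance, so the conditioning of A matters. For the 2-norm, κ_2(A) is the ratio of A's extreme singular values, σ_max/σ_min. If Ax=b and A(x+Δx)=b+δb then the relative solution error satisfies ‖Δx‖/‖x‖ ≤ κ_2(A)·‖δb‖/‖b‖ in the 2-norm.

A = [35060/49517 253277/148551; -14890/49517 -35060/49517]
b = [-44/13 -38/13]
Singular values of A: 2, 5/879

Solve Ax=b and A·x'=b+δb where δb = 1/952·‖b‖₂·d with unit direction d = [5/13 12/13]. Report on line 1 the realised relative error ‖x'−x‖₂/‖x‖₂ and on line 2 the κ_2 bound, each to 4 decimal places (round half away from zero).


from the listed singular values, σ₁ = 2, σ_n = 5/879
κ_2(A) = 2 / (5/879) = 351.6000
perturbation bound = 351.6000·1/952 = 0.3693
solve Ax = b  →  x = [648.7231 -271.3846]
2-norm of b is 4.4721; of x, 703.2007
δb = ε·‖b‖·d = [0.0018 0.0043]; solving A·Δx = δb gives ‖Δx‖ = 0.8258
relative error = 0.0012
realised/bound (from unrounded values) ≈ 0.0032

0.0012
0.3693


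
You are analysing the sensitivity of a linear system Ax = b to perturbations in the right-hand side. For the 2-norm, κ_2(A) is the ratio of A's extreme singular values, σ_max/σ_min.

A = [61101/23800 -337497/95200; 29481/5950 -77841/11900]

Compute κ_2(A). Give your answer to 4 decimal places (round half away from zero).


form AᵀA = [61035993/1960000 -325453221/7840000; -325453221/7840000 1735966737/31360000] with trace 21700341/250880 and determinant 74805201/125440000
solving λ² − 21700341/250880·λ + 74805201/125440000 = 0 gives λ = 8649/100, 8649/1254400
κ_2(A) = √(λ_max/λ_min) = √((8649/100) / (8649/1254400)) = 112.0000

112.0000


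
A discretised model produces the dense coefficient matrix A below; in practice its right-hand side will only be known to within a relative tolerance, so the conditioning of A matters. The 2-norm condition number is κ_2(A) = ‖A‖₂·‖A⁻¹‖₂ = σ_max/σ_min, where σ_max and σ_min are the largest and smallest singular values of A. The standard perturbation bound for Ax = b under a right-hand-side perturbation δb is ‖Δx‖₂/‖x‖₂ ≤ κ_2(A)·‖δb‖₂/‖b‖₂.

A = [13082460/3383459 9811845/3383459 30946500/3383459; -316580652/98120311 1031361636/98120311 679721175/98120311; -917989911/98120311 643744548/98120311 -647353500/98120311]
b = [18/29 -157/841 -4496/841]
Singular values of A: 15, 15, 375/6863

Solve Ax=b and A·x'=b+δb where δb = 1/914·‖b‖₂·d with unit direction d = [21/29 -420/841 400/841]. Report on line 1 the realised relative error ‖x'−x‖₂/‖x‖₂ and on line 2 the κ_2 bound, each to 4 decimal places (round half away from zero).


0.0029
0.3004

σ_max = 15, σ_min = 375/6863
κ_2(A) = 15 / (375/6863) = 274.5200
perturbation bound = 274.5200·1/914 = 0.3004
solve Ax = b  →  x = [26.0725 19.2210 -17.0483]
2-norm of b is 5.3852; of x, 36.6042
δb = ε·‖b‖·d = [0.0043 -0.0029 0.0028]; solving A·Δx = δb gives ‖Δx‖ = 0.1078
dividing the unrounded norms, ‖Δx‖/‖x‖ = 0.0029
realised/bound (from unrounded values) ≈ 0.0098


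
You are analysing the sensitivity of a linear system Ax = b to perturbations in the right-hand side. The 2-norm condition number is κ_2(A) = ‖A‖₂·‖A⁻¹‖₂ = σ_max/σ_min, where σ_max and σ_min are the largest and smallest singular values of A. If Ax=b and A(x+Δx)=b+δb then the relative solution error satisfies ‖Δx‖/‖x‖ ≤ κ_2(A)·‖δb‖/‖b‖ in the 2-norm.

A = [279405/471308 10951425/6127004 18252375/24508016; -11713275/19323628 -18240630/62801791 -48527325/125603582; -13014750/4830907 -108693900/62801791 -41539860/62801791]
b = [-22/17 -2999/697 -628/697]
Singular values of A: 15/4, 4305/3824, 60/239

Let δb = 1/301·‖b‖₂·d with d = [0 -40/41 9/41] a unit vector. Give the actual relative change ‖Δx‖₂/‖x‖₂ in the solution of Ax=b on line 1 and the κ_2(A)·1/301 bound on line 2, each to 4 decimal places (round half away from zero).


σ_max = 15/4, σ_min = 60/239
κ_2(A) = (15/4) / (60/239) = 14.9375
worst-case relative error ≤ 14.9375 × 1/301 = 0.0496
solve Ax = b  →  x = [1.4183 -7.1459 14.2836]
2-norm of b is 4.5826; of x, 16.0343
with δb = [0.0000 -0.0149 0.0033], A·Δx = δb → ‖Δx‖ = 0.0606
relative error = 0.0038
tightness: 0.0038 against a bound of 0.0496 (unrounded ratio ≈ 0.0762)

0.0038
0.0496


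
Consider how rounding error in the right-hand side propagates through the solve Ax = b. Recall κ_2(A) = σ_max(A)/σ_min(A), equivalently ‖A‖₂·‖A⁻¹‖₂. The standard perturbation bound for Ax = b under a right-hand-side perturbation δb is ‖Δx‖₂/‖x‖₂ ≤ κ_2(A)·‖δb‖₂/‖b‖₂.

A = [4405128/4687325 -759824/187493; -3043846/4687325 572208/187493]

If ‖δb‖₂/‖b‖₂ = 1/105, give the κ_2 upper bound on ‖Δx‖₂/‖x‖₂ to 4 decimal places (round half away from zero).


AᵀA = [1146806046724/878840626225 -1017767001888/175768125245; -1017767001888/175768125245 904754506240/35153625049]; tr = 14137816004/522808225, det = 29246464/522808225
λ_max, λ_min = (14137816004/522808225 ± √199816680195233062416/273328440127650625)/2 = 676/25, 43264/20912329
so κ_2 = √((676/25) / (43264/20912329)) = 114.3250
worst-case relative error ≤ 114.3250 × 1/105 = 1.0888

1.0888


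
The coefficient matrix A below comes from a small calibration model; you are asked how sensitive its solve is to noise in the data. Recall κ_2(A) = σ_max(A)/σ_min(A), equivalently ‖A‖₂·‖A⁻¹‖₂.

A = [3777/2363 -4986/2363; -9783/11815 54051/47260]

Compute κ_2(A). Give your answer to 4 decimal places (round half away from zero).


M = AᵀA = [1565226/483025 -8345997/1932100; -8345997/1932100 44517609/7728400]. tr(M)=2782449/309136, det(M)=2025/309136
eigenvalues of AᵀA: λ = (tr ± √(tr²−4·det))/2 = 9, 225/309136
σ_max=√9=3, σ_min=√(225/309136)=(15/556) → κ = 111.2000

111.2000
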